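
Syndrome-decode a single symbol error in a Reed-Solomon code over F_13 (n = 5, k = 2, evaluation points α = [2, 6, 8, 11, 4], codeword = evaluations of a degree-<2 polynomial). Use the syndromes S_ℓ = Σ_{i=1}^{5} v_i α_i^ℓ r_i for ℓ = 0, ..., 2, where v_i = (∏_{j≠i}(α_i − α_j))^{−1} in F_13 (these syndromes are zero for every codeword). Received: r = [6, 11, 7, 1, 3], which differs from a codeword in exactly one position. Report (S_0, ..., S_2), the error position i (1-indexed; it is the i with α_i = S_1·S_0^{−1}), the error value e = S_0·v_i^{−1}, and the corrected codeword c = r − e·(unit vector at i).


S = (8, 6, 11), error at position 5, error magnitude e = 1, c = [6, 11, 7, 1, 2].

Step 1: column multipliers v_i = (∏_{j≠i}(α_i − α_j))^{−1} mod 13.
  i = 1 (α = 2): (2−6)(2−8)(2−11)(2−4) = (−4)·(−6)·(−9)·(−2) = 432 ≡ 3, so v_1 = 3^{−1} = 9 (mod 13).
  i = 2 (α = 6): (6−2)(6−8)(6−11)(6−4) = 4·(−2)·(−5)·2 = 80 ≡ 2, so v_2 = 2^{−1} = 7 (mod 13).
  i = 3 (α = 8): (8−2)(8−6)(8−11)(8−4) = 6·2·(−3)·4 = −144 ≡ 12, so v_3 = 12^{−1} = 12 (mod 13).
  i = 4 (α = 11): (11−2)(11−6)(11−8)(11−4) = 9·5·3·7 = 945 ≡ 9, so v_4 = 9^{−1} = 3 (mod 13).
  i = 5 (α = 4): (4−2)(4−6)(4−8)(4−11) = 2·(−2)·(−4)·(−7) = −112 ≡ 5, so v_5 = 5^{−1} = 8 (mod 13).
  v = [9, 7, 12, 3, 8].
Step 2: syndromes of r = [6, 11, 7, 1, 3] (all sums mod 13).
  S_0 = Σ v_i r_i = 9·6 + 7·11 + 12·7 + 3·1 + 8·3 = 242 ≡ 8.
  S_1 = Σ v_i α_i r_i = 9·2·6 + 7·6·11 + 12·8·7 + 3·11·1 + 8·4·3 = 1371 ≡ 6.
  α_i^2 mod 13 = [4, 10, 12, 4, 3].
  S_2 = Σ v_i α_i^2 r_i = 9·4·6 + 7·10·11 + 12·12·7 + 3·4·1 + 8·3·3 = 2078 ≡ 11.
  S = (8, 6, 11) ≠ 0, so r is not a codeword (an error is present).
Step 3: locate the error. For a single error e at position i, S_ℓ = v_i·e·α_i^ℓ, so α_err = S_1/S_0.
  S_0^{−1} = 8^{−1} = 5 (mod 13), so α_err = 6·5 = 30 ≡ 4 = α_5. Error position i = 5.
  Consistency check: S_2/S_1 = 11·11 = 121 ≡ 4 = α_err ✓ (single-error assumption holds).
Step 4: error magnitude e = S_0/v_5 = S_0·∏_{j≠5}(α_5 − α_j) = 8·5 = 40 ≡ 1 (mod 13).
Step 5: correct position 5: c_5 = r_5 − e = 3 − 1 ≡ 2 (mod 13). Hence c = [6, 11, 7, 1, 2].
  Check: interpolating c through the α_i gives m(x) = 10 + 11·x (degree < 2) with m(α_i) = c_i for every i, so c is indeed a codeword.


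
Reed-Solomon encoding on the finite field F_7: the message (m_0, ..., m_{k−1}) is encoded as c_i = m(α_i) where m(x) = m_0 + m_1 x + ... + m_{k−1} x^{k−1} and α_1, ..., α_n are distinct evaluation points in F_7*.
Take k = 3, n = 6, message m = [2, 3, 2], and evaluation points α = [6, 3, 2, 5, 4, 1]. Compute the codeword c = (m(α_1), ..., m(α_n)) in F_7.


c = [1, 1, 2, 4, 4, 0]

Message polynomial: m(x) = 2 + 3·x + 2·x^2 (mod 7).
For each evaluation point α_i, compute m(α_i) mod 7:
  α_1 = 6: Horner steps 2 → 1 → 1, so m(6) = 1.
  α_2 = 3: Horner steps 2 → 2 → 1, so m(3) = 1.
  α_3 = 2: Horner steps 2 → 0 → 2, so m(2) = 2.
  α_4 = 5: Horner steps 2 → 6 → 4, so m(5) = 4.
  α_5 = 4: Horner steps 2 → 4 → 4, so m(4) = 4.
  α_6 = 1: Horner steps 2 → 5 → 0, so m(1) = 0.
Codeword c = [1, 1, 2, 4, 4, 0] ∈ F_7^6.


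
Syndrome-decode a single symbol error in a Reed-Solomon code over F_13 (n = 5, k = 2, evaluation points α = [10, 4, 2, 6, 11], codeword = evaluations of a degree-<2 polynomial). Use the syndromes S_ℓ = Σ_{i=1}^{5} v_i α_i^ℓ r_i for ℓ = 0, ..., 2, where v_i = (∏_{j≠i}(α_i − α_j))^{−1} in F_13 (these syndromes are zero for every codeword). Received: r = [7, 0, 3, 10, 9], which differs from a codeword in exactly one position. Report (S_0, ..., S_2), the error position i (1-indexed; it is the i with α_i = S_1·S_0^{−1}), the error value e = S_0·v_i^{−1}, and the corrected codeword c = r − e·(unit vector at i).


S = (1, 10, 9), error at position 1, error magnitude e = 3, c = [4, 0, 3, 10, 9].

Step 1: column multipliers v_i = (∏_{j≠i}(α_i − α_j))^{−1} mod 13.
  i = 1 (α = 10): (10−4)(10−2)(10−6)(10−11) = 6·8·4·(−1) = −192 ≡ 3, so v_1 = 3^{−1} = 9 (mod 13).
  i = 2 (α = 4): (4−10)(4−2)(4−6)(4−11) = (−6)·2·(−2)·(−7) = −168 ≡ 1, so v_2 = 1^{−1} = 1 (mod 13).
  i = 3 (α = 2): (2−10)(2−4)(2−6)(2−11) = (−8)·(−2)·(−4)·(−9) = 576 ≡ 4, so v_3 = 4^{−1} = 10 (mod 13).
  i = 4 (α = 6): (6−10)(6−4)(6−2)(6−11) = (−4)·2·4·(−5) = 160 ≡ 4, so v_4 = 4^{−1} = 10 (mod 13).
  i = 5 (α = 11): (11−10)(11−4)(11−2)(11−6) = 1·7·9·5 = 315 ≡ 3, so v_5 = 3^{−1} = 9 (mod 13).
  v = [9, 1, 10, 10, 9].
Step 2: syndromes of r = [7, 0, 3, 10, 9] (all sums mod 13).
  S_0 = Σ v_i r_i = 9·7 + 1·0 + 10·3 + 10·10 + 9·9 = 274 ≡ 1.
  S_1 = Σ v_i α_i r_i = 9·10·7 + 1·4·0 + 10·2·3 + 10·6·10 + 9·11·9 = 2181 ≡ 10.
  α_i^2 mod 13 = [9, 3, 4, 10, 4].
  S_2 = Σ v_i α_i^2 r_i = 9·9·7 + 1·3·0 + 10·4·3 + 10·10·10 + 9·4·9 = 2011 ≡ 9.
  S = (1, 10, 9) ≠ 0, so r is not a codeword (an error is present).
Step 3: locate the error. For a single error e at position i, S_ℓ = v_i·e·α_i^ℓ, so α_err = S_1/S_0.
  S_0^{−1} = 1^{−1} = 1 (mod 13), so α_err = 10·1 = 10 ≡ 10 = α_1. Error position i = 1.
  Consistency check: S_2/S_1 = 9·4 = 36 ≡ 10 = α_err ✓ (single-error assumption holds).
Step 4: error magnitude e = S_0/v_1 = S_0·∏_{j≠1}(α_1 − α_j) = 1·3 = 3 ≡ 3 (mod 13).
Step 5: correct position 1: c_1 = r_1 − e = 7 − 3 ≡ 4 (mod 13). Hence c = [4, 0, 3, 10, 9].
  Check: interpolating c through the α_i gives m(x) = 6 + 5·x (degree < 2) with m(α_i) = c_i for every i, so c is indeed a codeword.


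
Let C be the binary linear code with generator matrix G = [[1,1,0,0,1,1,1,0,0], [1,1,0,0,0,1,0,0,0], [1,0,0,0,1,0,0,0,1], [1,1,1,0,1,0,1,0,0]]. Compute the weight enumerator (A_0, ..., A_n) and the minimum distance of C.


Weight distribution: A_0 = 1, A_2 = 2, A_3 = 4, A_4 = 5, A_5 = 4. Minimum distance d = 2.

Enumerate all 2^4 = 16 messages m ∈ F_2^4.
For each, compute codeword c = mG in F_2^9, then tally its weight.
  m = 0000 → c = 000000000, weight = 0.
  m = 1000 → c = 110011100, weight = 5.
  m = 0100 → c = 110001000, weight = 3.
  m = 1100 → c = 000010100, weight = 2.
  m = 0010 → c = 100010001, weight = 3.
  m = 1010 → c = 010001101, weight = 4.
  m = 0110 → c = 010011001, weight = 4.
  m = 1110 → c = 100000101, weight = 3.
  m = 0001 → c = 111010100, weight = 5.
  m = 1001 → c = 001001000, weight = 2.
  m = 0101 → c = 001011100, weight = 4.
  m = 1101 → c = 111000000, weight = 3.
  m = 0011 → c = 011000101, weight = 4.
  m = 1011 → c = 101011001, weight = 5.
  m = 0111 → c = 101001101, weight = 5.
  m = 1111 → c = 011010001, weight = 4.
Tally weights:
  weight 0: 1 codewords.
  weight 2: 2 codewords.
  weight 3: 4 codewords.
  weight 4: 5 codewords.
  weight 5: 4 codewords.
Minimum distance d = smallest w > 0 with A_w > 0 = 2.
Sanity: Σ A_w = 16 = 2^4 = 16 ✓.


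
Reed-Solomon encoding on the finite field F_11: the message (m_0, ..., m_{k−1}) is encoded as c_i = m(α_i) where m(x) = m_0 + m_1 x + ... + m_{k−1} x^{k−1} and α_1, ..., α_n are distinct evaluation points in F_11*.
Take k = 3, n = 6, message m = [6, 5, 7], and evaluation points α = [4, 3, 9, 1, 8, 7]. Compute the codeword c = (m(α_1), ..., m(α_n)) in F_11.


c = [6, 7, 2, 7, 10, 10]

Message polynomial: m(x) = 6 + 5·x + 7·x^2 (mod 11).
For each evaluation point α_i, compute m(α_i) mod 11:
  α_1 = 4: Horner steps 7 → 0 → 6, so m(4) = 6.
  α_2 = 3: Horner steps 7 → 4 → 7, so m(3) = 7.
  α_3 = 9: Horner steps 7 → 2 → 2, so m(9) = 2.
  α_4 = 1: Horner steps 7 → 1 → 7, so m(1) = 7.
  α_5 = 8: Horner steps 7 → 6 → 10, so m(8) = 10.
  α_6 = 7: Horner steps 7 → 10 → 10, so m(7) = 10.
Codeword c = [6, 7, 2, 7, 10, 10] ∈ F_11^6.


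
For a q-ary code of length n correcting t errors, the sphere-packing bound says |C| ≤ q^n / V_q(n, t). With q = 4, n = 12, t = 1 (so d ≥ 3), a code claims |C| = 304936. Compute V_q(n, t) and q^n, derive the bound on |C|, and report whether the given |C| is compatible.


V_q(n, t) = 37, q^n = 16777216, Hamming bound = 453438, |C| = 304936 ≤ bound (satisfied).

Step 1: Compute V_q(n, t) = Σ_{j=0}^1 C(n, j) (q−1)^j.
  j = 0: C(12,0)·(3)^0 = 1·1 = 1.
  j = 1: C(12,1)·(3)^1 = 12·3 = 36.
  V_q(n, t) = 1 + 36 = 37.
Step 2: q^n = 4^12 = 16777216.
Step 3: Hamming bound ⌊q^n / V_q(n,t)⌋ = ⌊16777216/37⌋ = 453438.
Step 4: Compare |C| = 304936 to 453438: satisfied.
The claimed |C| lies below the Hamming bound.


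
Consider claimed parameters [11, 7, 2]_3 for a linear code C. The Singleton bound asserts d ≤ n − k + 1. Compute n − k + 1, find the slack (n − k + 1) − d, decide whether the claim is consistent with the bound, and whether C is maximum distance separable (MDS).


Singleton RHS = n − k + 1 = 5, slack = 3, bound satisfied, not MDS.

Singleton bound: d ≤ n − k + 1.
Here n = 11, k = 7, so n − k + 1 = 5.
Given d = 2, check d ≤ 5: YES.
Slack = (n − k + 1) − d = 3.
The code is NOT MDS (slack = 3 > 0).
Description: the claimed parameters are [11, 7, 2]_3; such a code would be non-MDS.


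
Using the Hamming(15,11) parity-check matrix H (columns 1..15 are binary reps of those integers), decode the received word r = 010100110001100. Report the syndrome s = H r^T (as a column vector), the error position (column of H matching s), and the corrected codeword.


s = (1, 0, 0, 0)^T, error position = 8, corrected codeword c = 010100100001100

Compute s = H r^T mod 2 one row at a time:
  s_1 = 1 + 0 + 0 + 0 + 1 + 1 + 0 + 0 = 3 ≡ 1 (mod 2).
  s_2 = 1 + 0 + 0 + 1 + 1 + 1 + 0 + 0 = 4 ≡ 0 (mod 2).
  s_3 = 1 + 0 + 0 + 1 + 0 + 0 + 0 + 0 = 2 ≡ 0 (mod 2).
  s_4 = 0 + 0 + 0 + 1 + 0 + 0 + 1 + 0 = 2 ≡ 0 (mod 2).
s = (1, 0, 0, 0)^T — this equals column 8 of H (binary 1000), so error is at position 8.
Correct: flip bit 8 of r = 010100110001100 to get c = 010100100001100.


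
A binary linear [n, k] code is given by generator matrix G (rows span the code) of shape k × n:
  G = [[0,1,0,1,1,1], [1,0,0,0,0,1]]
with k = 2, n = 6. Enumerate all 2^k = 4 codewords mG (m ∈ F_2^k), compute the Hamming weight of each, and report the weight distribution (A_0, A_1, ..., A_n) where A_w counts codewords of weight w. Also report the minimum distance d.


Weight distribution: A_0 = 1, A_2 = 1, A_4 = 2. Minimum distance d = 2.

Enumerate all 2^2 = 4 messages m ∈ F_2^2.
For each, compute codeword c = mG in F_2^6, then tally its weight.
  m = 00 → c = 000000, weight = 0.
  m = 10 → c = 010111, weight = 4.
  m = 01 → c = 100001, weight = 2.
  m = 11 → c = 110110, weight = 4.
Tally weights:
  weight 0: 1 codewords.
  weight 2: 1 codewords.
  weight 4: 2 codewords.
Minimum distance d = smallest w > 0 with A_w > 0 = 2.
Sanity: Σ A_w = 4 = 2^2 = 4 ✓.


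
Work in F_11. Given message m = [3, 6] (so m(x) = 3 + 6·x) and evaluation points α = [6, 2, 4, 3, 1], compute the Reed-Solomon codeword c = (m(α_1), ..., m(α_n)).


c = [6, 4, 5, 10, 9]

Message polynomial: m(x) = 3 + 6·x (mod 11).
For each evaluation point α_i, compute m(α_i) mod 11:
  α_1 = 6: Horner steps 6 → 6, so m(6) = 6.
  α_2 = 2: Horner steps 6 → 4, so m(2) = 4.
  α_3 = 4: Horner steps 6 → 5, so m(4) = 5.
  α_4 = 3: Horner steps 6 → 10, so m(3) = 10.
  α_5 = 1: Horner steps 6 → 9, so m(1) = 9.
Codeword c = [6, 4, 5, 10, 9] ∈ F_11^5.


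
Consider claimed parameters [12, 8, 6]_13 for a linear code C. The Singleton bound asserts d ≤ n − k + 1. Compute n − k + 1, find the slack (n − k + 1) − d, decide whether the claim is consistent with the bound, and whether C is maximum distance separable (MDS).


Singleton RHS = n − k + 1 = 5, slack = -1, bound violated (no such code; not MDS).

Singleton bound: d ≤ n − k + 1.
Here n = 12, k = 8, so n − k + 1 = 5.
Given d = 6, check d ≤ 5: NO.
Slack = (n − k + 1) − d = -1.
The slack is negative: d = 6 exceeds n − k + 1 = 5 by 1, so the Singleton bound is violated and no linear [12, 8, 6]_13 code can exist. In particular it is not MDS (MDS requires d = n − k + 1 exactly).
Description: the claimed parameters are [12, 8, 6]_13; such a code would be impossible (violates the Singleton bound).


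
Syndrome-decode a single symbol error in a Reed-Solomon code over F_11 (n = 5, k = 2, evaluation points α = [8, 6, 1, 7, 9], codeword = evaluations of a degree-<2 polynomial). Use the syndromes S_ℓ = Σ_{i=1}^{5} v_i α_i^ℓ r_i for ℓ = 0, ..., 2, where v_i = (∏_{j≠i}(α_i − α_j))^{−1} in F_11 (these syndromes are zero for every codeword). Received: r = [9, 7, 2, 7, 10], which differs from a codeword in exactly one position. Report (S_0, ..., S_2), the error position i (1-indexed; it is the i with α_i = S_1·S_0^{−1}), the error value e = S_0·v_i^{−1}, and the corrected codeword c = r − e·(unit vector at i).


S = (10, 4, 6), error at position 4, error magnitude e = 10, c = [9, 7, 2, 8, 10].

Step 1: column multipliers v_i = (∏_{j≠i}(α_i − α_j))^{−1} mod 11.
  i = 1 (α = 8): (8−6)(8−1)(8−7)(8−9) = 2·7·1·(−1) = −14 ≡ 8, so v_1 = 8^{−1} = 7 (mod 11).
  i = 2 (α = 6): (6−8)(6−1)(6−7)(6−9) = (−2)·5·(−1)·(−3) = −30 ≡ 3, so v_2 = 3^{−1} = 4 (mod 11).
  i = 3 (α = 1): (1−8)(1−6)(1−7)(1−9) = (−7)·(−5)·(−6)·(−8) = 1680 ≡ 8, so v_3 = 8^{−1} = 7 (mod 11).
  i = 4 (α = 7): (7−8)(7−6)(7−1)(7−9) = (−1)·1·6·(−2) = 12 ≡ 1, so v_4 = 1^{−1} = 1 (mod 11).
  i = 5 (α = 9): (9−8)(9−6)(9−1)(9−7) = 1·3·8·2 = 48 ≡ 4, so v_5 = 4^{−1} = 3 (mod 11).
  v = [7, 4, 7, 1, 3].
Step 2: syndromes of r = [9, 7, 2, 7, 10] (all sums mod 11).
  S_0 = Σ v_i r_i = 7·9 + 4·7 + 7·2 + 1·7 + 3·10 = 142 ≡ 10.
  S_1 = Σ v_i α_i r_i = 7·8·9 + 4·6·7 + 7·1·2 + 1·7·7 + 3·9·10 = 1005 ≡ 4.
  α_i^2 mod 11 = [9, 3, 1, 5, 4].
  S_2 = Σ v_i α_i^2 r_i = 7·9·9 + 4·3·7 + 7·1·2 + 1·5·7 + 3·4·10 = 820 ≡ 6.
  S = (10, 4, 6) ≠ 0, so r is not a codeword (an error is present).
Step 3: locate the error. For a single error e at position i, S_ℓ = v_i·e·α_i^ℓ, so α_err = S_1/S_0.
  S_0^{−1} = 10^{−1} = 10 (mod 11), so α_err = 4·10 = 40 ≡ 7 = α_4. Error position i = 4.
  Consistency check: S_2/S_1 = 6·3 = 18 ≡ 7 = α_err ✓ (single-error assumption holds).
Step 4: error magnitude e = S_0/v_4 = S_0·∏_{j≠4}(α_4 − α_j) = 10·1 = 10 ≡ 10 (mod 11).
Step 5: correct position 4: c_4 = r_4 − e = 7 − 10 ≡ 8 (mod 11). Hence c = [9, 7, 2, 8, 10].
  Check: interpolating c through the α_i gives m(x) = 1 + 1·x (degree < 2) with m(α_i) = c_i for every i, so c is indeed a codeword.


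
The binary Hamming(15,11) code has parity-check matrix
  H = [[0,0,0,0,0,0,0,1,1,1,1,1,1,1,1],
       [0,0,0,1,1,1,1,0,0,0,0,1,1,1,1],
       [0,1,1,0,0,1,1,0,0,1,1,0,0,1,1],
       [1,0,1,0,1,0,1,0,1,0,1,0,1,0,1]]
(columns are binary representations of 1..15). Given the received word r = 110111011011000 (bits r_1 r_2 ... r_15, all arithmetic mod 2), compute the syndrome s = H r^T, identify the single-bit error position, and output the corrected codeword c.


s = (0, 0, 1, 0)^T, error position = 2, corrected codeword c = 100111011011000

Compute s = H r^T mod 2 one row at a time:
  s_1 = 1 + 1 + 0 + 1 + 1 + 0 + 0 + 0 = 4 ≡ 0 (mod 2).
  s_2 = 1 + 1 + 1 + 0 + 1 + 0 + 0 + 0 = 4 ≡ 0 (mod 2).
  s_3 = 1 + 0 + 1 + 0 + 0 + 1 + 0 + 0 = 3 ≡ 1 (mod 2).
  s_4 = 1 + 0 + 1 + 0 + 1 + 1 + 0 + 0 = 4 ≡ 0 (mod 2).
s = (0, 0, 1, 0)^T — this equals column 2 of H (binary 0010), so error is at position 2.
Correct: flip bit 2 of r = 110111011011000 to get c = 100111011011000.


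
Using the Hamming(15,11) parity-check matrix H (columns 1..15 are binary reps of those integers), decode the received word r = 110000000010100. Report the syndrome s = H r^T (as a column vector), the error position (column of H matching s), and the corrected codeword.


s = (0, 1, 0, 1)^T, error position = 5, corrected codeword c = 110010000010100

Compute s = H r^T mod 2 one row at a time:
  s_1 = 0 + 0 + 0 + 1 + 0 + 1 + 0 + 0 = 2 ≡ 0 (mod 2).
  s_2 = 0 + 0 + 0 + 0 + 0 + 1 + 0 + 0 = 1 ≡ 1 (mod 2).
  s_3 = 1 + 0 + 0 + 0 + 0 + 1 + 0 + 0 = 2 ≡ 0 (mod 2).
  s_4 = 1 + 0 + 0 + 0 + 0 + 1 + 1 + 0 = 3 ≡ 1 (mod 2).
s = (0, 1, 0, 1)^T — this equals column 5 of H (binary 0101), so error is at position 5.
Correct: flip bit 5 of r = 110000000010100 to get c = 110010000010100.


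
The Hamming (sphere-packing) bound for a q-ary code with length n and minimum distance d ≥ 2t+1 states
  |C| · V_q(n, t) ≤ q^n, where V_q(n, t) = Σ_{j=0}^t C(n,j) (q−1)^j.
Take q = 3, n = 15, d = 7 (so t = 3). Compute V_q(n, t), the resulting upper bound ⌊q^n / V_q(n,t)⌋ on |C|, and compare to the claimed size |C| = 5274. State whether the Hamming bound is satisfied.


V_q(n, t) = 4091, q^n = 14348907, Hamming bound = 3507, |C| = 5274 > bound (violated).

Step 1: Compute V_q(n, t) = Σ_{j=0}^3 C(n, j) (q−1)^j.
  j = 0: C(15,0)·(2)^0 = 1·1 = 1.
  j = 1: C(15,1)·(2)^1 = 15·2 = 30.
  j = 2: C(15,2)·(2)^2 = 105·4 = 420.
  j = 3: C(15,3)·(2)^3 = 455·8 = 3640.
  V_q(n, t) = 1 + 30 + 420 + 3640 = 4091.
Step 2: q^n = 3^15 = 14348907.
Step 3: Hamming bound ⌊q^n / V_q(n,t)⌋ = ⌊14348907/4091⌋ = 3507.
Step 4: Compare |C| = 5274 to 3507: violated.
The claimed |C| lies above the Hamming bound, so no 3-ary code of length 15 with d ≥ 7 can have 5274 codewords.


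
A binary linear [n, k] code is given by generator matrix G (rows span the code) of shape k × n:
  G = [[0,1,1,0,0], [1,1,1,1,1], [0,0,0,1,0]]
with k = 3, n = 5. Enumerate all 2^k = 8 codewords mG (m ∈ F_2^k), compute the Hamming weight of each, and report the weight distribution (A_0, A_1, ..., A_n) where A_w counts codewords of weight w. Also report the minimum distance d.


Weight distribution: A_0 = 1, A_1 = 1, A_2 = 2, A_3 = 2, A_4 = 1, A_5 = 1. Minimum distance d = 1.

Enumerate all 2^3 = 8 messages m ∈ F_2^3.
For each, compute codeword c = mG in F_2^5, then tally its weight.
  m = 000 → c = 00000, weight = 0.
  m = 100 → c = 01100, weight = 2.
  m = 010 → c = 11111, weight = 5.
  m = 110 → c = 10011, weight = 3.
  m = 001 → c = 00010, weight = 1.
  m = 101 → c = 01110, weight = 3.
  m = 011 → c = 11101, weight = 4.
  m = 111 → c = 10001, weight = 2.
Tally weights:
  weight 0: 1 codewords.
  weight 1: 1 codewords.
  weight 2: 2 codewords.
  weight 3: 2 codewords.
  weight 4: 1 codewords.
  weight 5: 1 codewords.
Minimum distance d = smallest w > 0 with A_w > 0 = 1.
Sanity: Σ A_w = 8 = 2^3 = 8 ✓.


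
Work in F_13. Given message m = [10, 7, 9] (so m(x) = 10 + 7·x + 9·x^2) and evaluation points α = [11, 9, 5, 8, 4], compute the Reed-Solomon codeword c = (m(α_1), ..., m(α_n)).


c = [6, 9, 10, 5, 0]

Message polynomial: m(x) = 10 + 7·x + 9·x^2 (mod 13).
For each evaluation point α_i, compute m(α_i) mod 13:
  α_1 = 11: Horner steps 9 → 2 → 6, so m(11) = 6.
  α_2 = 9: Horner steps 9 → 10 → 9, so m(9) = 9.
  α_3 = 5: Horner steps 9 → 0 → 10, so m(5) = 10.
  α_4 = 8: Horner steps 9 → 1 → 5, so m(8) = 5.
  α_5 = 4: Horner steps 9 → 4 → 0, so m(4) = 0.
Codeword c = [6, 9, 10, 5, 0] ∈ F_13^5.


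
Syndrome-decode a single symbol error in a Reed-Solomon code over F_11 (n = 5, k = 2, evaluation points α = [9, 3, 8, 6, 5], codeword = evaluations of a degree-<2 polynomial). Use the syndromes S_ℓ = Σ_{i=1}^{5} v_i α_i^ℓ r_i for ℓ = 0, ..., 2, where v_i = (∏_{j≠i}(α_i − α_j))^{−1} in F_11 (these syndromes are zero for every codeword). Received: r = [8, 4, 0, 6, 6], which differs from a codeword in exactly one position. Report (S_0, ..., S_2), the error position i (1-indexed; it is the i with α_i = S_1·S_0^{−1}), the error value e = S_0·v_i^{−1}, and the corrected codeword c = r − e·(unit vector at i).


S = (7, 2, 10), error at position 5, error magnitude e = 8, c = [8, 4, 0, 6, 9].

Step 1: column multipliers v_i = (∏_{j≠i}(α_i − α_j))^{−1} mod 11.
  i = 1 (α = 9): (9−3)(9−8)(9−6)(9−5) = 6·1·3·4 = 72 ≡ 6, so v_1 = 6^{−1} = 2 (mod 11).
  i = 2 (α = 3): (3−9)(3−8)(3−6)(3−5) = (−6)·(−5)·(−3)·(−2) = 180 ≡ 4, so v_2 = 4^{−1} = 3 (mod 11).
  i = 3 (α = 8): (8−9)(8−3)(8−6)(8−5) = (−1)·5·2·3 = −30 ≡ 3, so v_3 = 3^{−1} = 4 (mod 11).
  i = 4 (α = 6): (6−9)(6−3)(6−8)(6−5) = (−3)·3·(−2)·1 = 18 ≡ 7, so v_4 = 7^{−1} = 8 (mod 11).
  i = 5 (α = 5): (5−9)(5−3)(5−8)(5−6) = (−4)·2·(−3)·(−1) = −24 ≡ 9, so v_5 = 9^{−1} = 5 (mod 11).
  v = [2, 3, 4, 8, 5].
Step 2: syndromes of r = [8, 4, 0, 6, 6] (all sums mod 11).
  S_0 = Σ v_i r_i = 2·8 + 3·4 + 4·0 + 8·6 + 5·6 = 106 ≡ 7.
  S_1 = Σ v_i α_i r_i = 2·9·8 + 3·3·4 + 4·8·0 + 8·6·6 + 5·5·6 = 618 ≡ 2.
  α_i^2 mod 11 = [4, 9, 9, 3, 3].
  S_2 = Σ v_i α_i^2 r_i = 2·4·8 + 3·9·4 + 4·9·0 + 8·3·6 + 5·3·6 = 406 ≡ 10.
  S = (7, 2, 10) ≠ 0, so r is not a codeword (an error is present).
Step 3: locate the error. For a single error e at position i, S_ℓ = v_i·e·α_i^ℓ, so α_err = S_1/S_0.
  S_0^{−1} = 7^{−1} = 8 (mod 11), so α_err = 2·8 = 16 ≡ 5 = α_5. Error position i = 5.
  Consistency check: S_2/S_1 = 10·6 = 60 ≡ 5 = α_err ✓ (single-error assumption holds).
Step 4: error magnitude e = S_0/v_5 = S_0·∏_{j≠5}(α_5 − α_j) = 7·9 = 63 ≡ 8 (mod 11).
Step 5: correct position 5: c_5 = r_5 − e = 6 − 8 ≡ 9 (mod 11). Hence c = [8, 4, 0, 6, 9].
  Check: interpolating c through the α_i gives m(x) = 2 + 8·x (degree < 2) with m(α_i) = c_i for every i, so c is indeed a codeword.


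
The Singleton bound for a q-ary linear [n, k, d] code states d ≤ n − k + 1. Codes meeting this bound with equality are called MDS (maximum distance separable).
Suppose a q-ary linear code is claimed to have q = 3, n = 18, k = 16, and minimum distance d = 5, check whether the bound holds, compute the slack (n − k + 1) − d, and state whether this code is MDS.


Singleton RHS = n − k + 1 = 3, slack = -2, bound violated (no such code; not MDS).

Singleton bound: d ≤ n − k + 1.
Here n = 18, k = 16, so n − k + 1 = 3.
Given d = 5, check d ≤ 3: NO.
Slack = (n − k + 1) − d = -2.
The slack is negative: d = 5 exceeds n − k + 1 = 3 by 2, so the Singleton bound is violated and no linear [18, 16, 5]_3 code can exist. In particular it is not MDS (MDS requires d = n − k + 1 exactly).
Description: the claimed parameters are [18, 16, 5]_3; such a code would be impossible (violates the Singleton bound).


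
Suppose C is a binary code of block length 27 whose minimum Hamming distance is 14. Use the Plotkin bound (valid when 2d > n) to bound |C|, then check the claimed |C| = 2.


Plotkin bound M ≤ 28; given |C| = 2 ≤ bound (satisfied).

Check applicability: 2d = 28, n = 27.
2d − n = 1 > 0, so Plotkin applies.
Compute d/(2d−n) = 14/1 ≈ 14.0000.
⌊d/(2d−n)⌋ = 14.
Plotkin bound: M ≤ 2·14 = 28.
Given |C| = 2, check: satisfied.
This |C| is below the Plotkin bound.


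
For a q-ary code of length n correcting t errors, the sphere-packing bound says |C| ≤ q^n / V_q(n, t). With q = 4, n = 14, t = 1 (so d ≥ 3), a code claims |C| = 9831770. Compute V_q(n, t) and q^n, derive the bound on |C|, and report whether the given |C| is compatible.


V_q(n, t) = 43, q^n = 268435456, Hamming bound = 6242685, |C| = 9831770 > bound (violated).

Step 1: Compute V_q(n, t) = Σ_{j=0}^1 C(n, j) (q−1)^j.
  j = 0: C(14,0)·(3)^0 = 1·1 = 1.
  j = 1: C(14,1)·(3)^1 = 14·3 = 42.
  V_q(n, t) = 1 + 42 = 43.
Step 2: q^n = 4^14 = 268435456.
Step 3: Hamming bound ⌊q^n / V_q(n,t)⌋ = ⌊268435456/43⌋ = 6242685.
Step 4: Compare |C| = 9831770 to 6242685: violated.
The claimed |C| lies above the Hamming bound, so no 4-ary code of length 14 with d ≥ 3 can have 9831770 codewords.


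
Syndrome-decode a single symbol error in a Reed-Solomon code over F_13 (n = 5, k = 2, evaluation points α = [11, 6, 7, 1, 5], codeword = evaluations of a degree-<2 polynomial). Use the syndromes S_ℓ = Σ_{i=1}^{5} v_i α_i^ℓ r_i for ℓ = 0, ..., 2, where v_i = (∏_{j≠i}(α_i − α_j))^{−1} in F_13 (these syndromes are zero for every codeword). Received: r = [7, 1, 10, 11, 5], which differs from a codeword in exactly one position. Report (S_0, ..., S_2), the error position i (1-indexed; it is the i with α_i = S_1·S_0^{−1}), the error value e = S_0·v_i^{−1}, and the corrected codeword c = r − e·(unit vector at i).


S = (4, 4, 4), error at position 4, error magnitude e = 3, c = [7, 1, 10, 8, 5].

Step 1: column multipliers v_i = (∏_{j≠i}(α_i − α_j))^{−1} mod 13.
  i = 1 (α = 11): (11−6)(11−7)(11−1)(11−5) = 5·4·10·6 = 1200 ≡ 4, so v_1 = 4^{−1} = 10 (mod 13).
  i = 2 (α = 6): (6−11)(6−7)(6−1)(6−5) = (−5)·(−1)·5·1 = 25 ≡ 12, so v_2 = 12^{−1} = 12 (mod 13).
  i = 3 (α = 7): (7−11)(7−6)(7−1)(7−5) = (−4)·1·6·2 = −48 ≡ 4, so v_3 = 4^{−1} = 10 (mod 13).
  i = 4 (α = 1): (1−11)(1−6)(1−7)(1−5) = (−10)·(−5)·(−6)·(−4) = 1200 ≡ 4, so v_4 = 4^{−1} = 10 (mod 13).
  i = 5 (α = 5): (5−11)(5−6)(5−7)(5−1) = (−6)·(−1)·(−2)·4 = −48 ≡ 4, so v_5 = 4^{−1} = 10 (mod 13).
  v = [10, 12, 10, 10, 10].
Step 2: syndromes of r = [7, 1, 10, 11, 5] (all sums mod 13).
  S_0 = Σ v_i r_i = 10·7 + 12·1 + 10·10 + 10·11 + 10·5 = 342 ≡ 4.
  S_1 = Σ v_i α_i r_i = 10·11·7 + 12·6·1 + 10·7·10 + 10·1·11 + 10·5·5 = 1902 ≡ 4.
  α_i^2 mod 13 = [4, 10, 10, 1, 12].
  S_2 = Σ v_i α_i^2 r_i = 10·4·7 + 12·10·1 + 10·10·10 + 10·1·11 + 10·12·5 = 2110 ≡ 4.
  S = (4, 4, 4) ≠ 0, so r is not a codeword (an error is present).
Step 3: locate the error. For a single error e at position i, S_ℓ = v_i·e·α_i^ℓ, so α_err = S_1/S_0.
  S_0^{−1} = 4^{−1} = 10 (mod 13), so α_err = 4·10 = 40 ≡ 1 = α_4. Error position i = 4.
  Consistency check: S_2/S_1 = 4·10 = 40 ≡ 1 = α_err ✓ (single-error assumption holds).
Step 4: error magnitude e = S_0/v_4 = S_0·∏_{j≠4}(α_4 − α_j) = 4·4 = 16 ≡ 3 (mod 13).
Step 5: correct position 4: c_4 = r_4 − e = 11 − 3 ≡ 8 (mod 13). Hence c = [7, 1, 10, 8, 5].
  Check: interpolating c through the α_i gives m(x) = 12 + 9·x (degree < 2) with m(α_i) = c_i for every i, so c is indeed a codeword.


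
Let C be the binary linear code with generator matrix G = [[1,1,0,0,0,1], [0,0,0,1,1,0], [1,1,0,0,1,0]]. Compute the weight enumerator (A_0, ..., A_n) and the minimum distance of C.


Weight distribution: A_0 = 1, A_2 = 3, A_3 = 3, A_5 = 1. Minimum distance d = 2.

Enumerate all 2^3 = 8 messages m ∈ F_2^3.
For each, compute codeword c = mG in F_2^6, then tally its weight.
  m = 000 → c = 000000, weight = 0.
  m = 100 → c = 110001, weight = 3.
  m = 010 → c = 000110, weight = 2.
  m = 110 → c = 110111, weight = 5.
  m = 001 → c = 110010, weight = 3.
  m = 101 → c = 000011, weight = 2.
  m = 011 → c = 110100, weight = 3.
  m = 111 → c = 000101, weight = 2.
Tally weights:
  weight 0: 1 codewords.
  weight 2: 3 codewords.
  weight 3: 3 codewords.
  weight 5: 1 codewords.
Minimum distance d = smallest w > 0 with A_w > 0 = 2.
Sanity: Σ A_w = 8 = 2^3 = 8 ✓.


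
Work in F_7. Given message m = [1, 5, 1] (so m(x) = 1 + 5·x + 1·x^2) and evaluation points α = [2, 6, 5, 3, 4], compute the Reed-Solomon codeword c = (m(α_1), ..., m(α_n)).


c = [1, 4, 2, 4, 2]

Message polynomial: m(x) = 1 + 5·x + 1·x^2 (mod 7).
For each evaluation point α_i, compute m(α_i) mod 7:
  α_1 = 2: Horner steps 1 → 0 → 1, so m(2) = 1.
  α_2 = 6: Horner steps 1 → 4 → 4, so m(6) = 4.
  α_3 = 5: Horner steps 1 → 3 → 2, so m(5) = 2.
  α_4 = 3: Horner steps 1 → 1 → 4, so m(3) = 4.
  α_5 = 4: Horner steps 1 → 2 → 2, so m(4) = 2.
Codeword c = [1, 4, 2, 4, 2] ∈ F_7^5.


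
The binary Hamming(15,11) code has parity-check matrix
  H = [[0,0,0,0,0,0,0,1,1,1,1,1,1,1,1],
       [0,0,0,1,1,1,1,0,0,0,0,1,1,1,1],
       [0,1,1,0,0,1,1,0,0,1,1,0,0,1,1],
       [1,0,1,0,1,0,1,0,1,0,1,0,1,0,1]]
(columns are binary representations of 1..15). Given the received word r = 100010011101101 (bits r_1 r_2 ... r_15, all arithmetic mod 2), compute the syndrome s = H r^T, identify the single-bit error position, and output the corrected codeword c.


s = (0, 0, 0, 1)^T, error position = 1, corrected codeword c = 000010011101101

Compute s = H r^T mod 2 one row at a time:
  s_1 = 1 + 1 + 1 + 0 + 1 + 1 + 0 + 1 = 6 ≡ 0 (mod 2).
  s_2 = 0 + 1 + 0 + 0 + 1 + 1 + 0 + 1 = 4 ≡ 0 (mod 2).
  s_3 = 0 + 0 + 0 + 0 + 1 + 0 + 0 + 1 = 2 ≡ 0 (mod 2).
  s_4 = 1 + 0 + 1 + 0 + 1 + 0 + 1 + 1 = 5 ≡ 1 (mod 2).
s = (0, 0, 0, 1)^T — this equals column 1 of H (binary 0001), so error is at position 1.
Correct: flip bit 1 of r = 100010011101101 to get c = 000010011101101.


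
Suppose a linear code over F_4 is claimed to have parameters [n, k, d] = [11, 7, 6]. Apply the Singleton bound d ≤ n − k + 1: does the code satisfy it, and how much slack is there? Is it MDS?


Singleton RHS = n − k + 1 = 5, slack = -1, bound violated (no such code; not MDS).

Singleton bound: d ≤ n − k + 1.
Here n = 11, k = 7, so n − k + 1 = 5.
Given d = 6, check d ≤ 5: NO.
Slack = (n − k + 1) − d = -1.
The slack is negative: d = 6 exceeds n − k + 1 = 5 by 1, so the Singleton bound is violated and no linear [11, 7, 6]_4 code can exist. In particular it is not MDS (MDS requires d = n − k + 1 exactly).
Description: the claimed parameters are [11, 7, 6]_4; such a code would be impossible (violates the Singleton bound).


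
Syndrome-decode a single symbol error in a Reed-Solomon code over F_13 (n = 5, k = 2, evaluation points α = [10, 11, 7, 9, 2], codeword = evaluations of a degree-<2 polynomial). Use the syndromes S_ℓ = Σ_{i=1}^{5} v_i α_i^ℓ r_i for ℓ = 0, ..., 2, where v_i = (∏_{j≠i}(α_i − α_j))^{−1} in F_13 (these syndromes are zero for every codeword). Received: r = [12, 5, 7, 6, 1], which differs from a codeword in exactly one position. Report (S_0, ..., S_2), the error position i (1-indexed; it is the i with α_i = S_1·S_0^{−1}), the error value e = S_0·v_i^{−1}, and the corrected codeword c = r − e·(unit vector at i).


S = (1, 2, 4), error at position 5, error magnitude e = 11, c = [12, 5, 7, 6, 3].

Step 1: column multipliers v_i = (∏_{j≠i}(α_i − α_j))^{−1} mod 13.
  i = 1 (α = 10): (10−11)(10−7)(10−9)(10−2) = (−1)·3·1·8 = −24 ≡ 2, so v_1 = 2^{−1} = 7 (mod 13).
  i = 2 (α = 11): (11−10)(11−7)(11−9)(11−2) = 1·4·2·9 = 72 ≡ 7, so v_2 = 7^{−1} = 2 (mod 13).
  i = 3 (α = 7): (7−10)(7−11)(7−9)(7−2) = (−3)·(−4)·(−2)·5 = −120 ≡ 10, so v_3 = 10^{−1} = 4 (mod 13).
  i = 4 (α = 9): (9−10)(9−11)(9−7)(9−2) = (−1)·(−2)·2·7 = 28 ≡ 2, so v_4 = 2^{−1} = 7 (mod 13).
  i = 5 (α = 2): (2−10)(2−11)(2−7)(2−9) = (−8)·(−9)·(−5)·(−7) = 2520 ≡ 11, so v_5 = 11^{−1} = 6 (mod 13).
  v = [7, 2, 4, 7, 6].
Step 2: syndromes of r = [12, 5, 7, 6, 1] (all sums mod 13).
  S_0 = Σ v_i r_i = 7·12 + 2·5 + 4·7 + 7·6 + 6·1 = 170 ≡ 1.
  S_1 = Σ v_i α_i r_i = 7·10·12 + 2·11·5 + 4·7·7 + 7·9·6 + 6·2·1 = 1536 ≡ 2.
  α_i^2 mod 13 = [9, 4, 10, 3, 4].
  S_2 = Σ v_i α_i^2 r_i = 7·9·12 + 2·4·5 + 4·10·7 + 7·3·6 + 6·4·1 = 1226 ≡ 4.
  S = (1, 2, 4) ≠ 0, so r is not a codeword (an error is present).
Step 3: locate the error. For a single error e at position i, S_ℓ = v_i·e·α_i^ℓ, so α_err = S_1/S_0.
  S_0^{−1} = 1^{−1} = 1 (mod 13), so α_err = 2·1 = 2 ≡ 2 = α_5. Error position i = 5.
  Consistency check: S_2/S_1 = 4·7 = 28 ≡ 2 = α_err ✓ (single-error assumption holds).
Step 4: error magnitude e = S_0/v_5 = S_0·∏_{j≠5}(α_5 − α_j) = 1·11 = 11 ≡ 11 (mod 13).
Step 5: correct position 5: c_5 = r_5 − e = 1 − 11 ≡ 3 (mod 13). Hence c = [12, 5, 7, 6, 3].
  Check: interpolating c through the α_i gives m(x) = 4 + 6·x (degree < 2) with m(α_i) = c_i for every i, so c is indeed a codeword.


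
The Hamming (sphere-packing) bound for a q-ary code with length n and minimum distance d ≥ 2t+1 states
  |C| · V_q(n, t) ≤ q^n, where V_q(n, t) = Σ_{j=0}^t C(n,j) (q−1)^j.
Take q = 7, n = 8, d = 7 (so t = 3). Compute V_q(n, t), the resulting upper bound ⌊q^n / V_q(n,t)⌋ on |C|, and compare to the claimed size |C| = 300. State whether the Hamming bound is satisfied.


V_q(n, t) = 13153, q^n = 5764801, Hamming bound = 438, |C| = 300 ≤ bound (satisfied).

Step 1: Compute V_q(n, t) = Σ_{j=0}^3 C(n, j) (q−1)^j.
  j = 0: C(8,0)·(6)^0 = 1·1 = 1.
  j = 1: C(8,1)·(6)^1 = 8·6 = 48.
  j = 2: C(8,2)·(6)^2 = 28·36 = 1008.
  j = 3: C(8,3)·(6)^3 = 56·216 = 12096.
  V_q(n, t) = 1 + 48 + 1008 + 12096 = 13153.
Step 2: q^n = 7^8 = 5764801.
Step 3: Hamming bound ⌊q^n / V_q(n,t)⌋ = ⌊5764801/13153⌋ = 438.
Step 4: Compare |C| = 300 to 438: satisfied.
The claimed |C| lies below the Hamming bound.


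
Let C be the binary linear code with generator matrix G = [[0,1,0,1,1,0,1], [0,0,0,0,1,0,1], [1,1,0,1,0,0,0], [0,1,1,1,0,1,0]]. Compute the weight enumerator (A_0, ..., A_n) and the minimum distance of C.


Weight distribution: A_0 = 1, A_1 = 1, A_2 = 3, A_3 = 3, A_4 = 3, A_5 = 3, A_6 = 1, A_7 = 1. Minimum distance d = 1.

Enumerate all 2^4 = 16 messages m ∈ F_2^4.
For each, compute codeword c = mG in F_2^7, then tally its weight.
  m = 0000 → c = 0000000, weight = 0.
  m = 1000 → c = 0101101, weight = 4.
  m = 0100 → c = 0000101, weight = 2.
  m = 1100 → c = 0101000, weight = 2.
  m = 0010 → c = 1101000, weight = 3.
  m = 1010 → c = 1000101, weight = 3.
  m = 0110 → c = 1101101, weight = 5.
  m = 1110 → c = 1000000, weight = 1.
  m = 0001 → c = 0111010, weight = 4.
  m = 1001 → c = 0010111, weight = 4.
  m = 0101 → c = 0111111, weight = 6.
  m = 1101 → c = 0010010, weight = 2.
  m = 0011 → c = 1010010, weight = 3.
  m = 1011 → c = 1111111, weight = 7.
  m = 0111 → c = 1010111, weight = 5.
  m = 1111 → c = 1111010, weight = 5.
Tally weights:
  weight 0: 1 codewords.
  weight 1: 1 codewords.
  weight 2: 3 codewords.
  weight 3: 3 codewords.
  weight 4: 3 codewords.
  weight 5: 3 codewords.
  weight 6: 1 codewords.
  weight 7: 1 codewords.
Minimum distance d = smallest w > 0 with A_w > 0 = 1.
Sanity: Σ A_w = 16 = 2^4 = 16 ✓.


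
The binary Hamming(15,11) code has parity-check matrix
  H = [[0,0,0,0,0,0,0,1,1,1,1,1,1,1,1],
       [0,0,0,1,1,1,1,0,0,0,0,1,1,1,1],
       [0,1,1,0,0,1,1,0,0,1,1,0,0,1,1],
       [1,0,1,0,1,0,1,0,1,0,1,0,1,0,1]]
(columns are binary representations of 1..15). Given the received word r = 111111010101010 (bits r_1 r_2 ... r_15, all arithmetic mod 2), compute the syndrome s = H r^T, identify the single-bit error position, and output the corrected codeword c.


s = (0, 1, 1, 1)^T, error position = 7, corrected codeword c = 111111110101010

Compute s = H r^T mod 2 one row at a time:
  s_1 = 1 + 0 + 1 + 0 + 1 + 0 + 1 + 0 = 4 ≡ 0 (mod 2).
  s_2 = 1 + 1 + 1 + 0 + 1 + 0 + 1 + 0 = 5 ≡ 1 (mod 2).
  s_3 = 1 + 1 + 1 + 0 + 1 + 0 + 1 + 0 = 5 ≡ 1 (mod 2).
  s_4 = 1 + 1 + 1 + 0 + 0 + 0 + 0 + 0 = 3 ≡ 1 (mod 2).
s = (0, 1, 1, 1)^T — this equals column 7 of H (binary 0111), so error is at position 7.
Correct: flip bit 7 of r = 111111010101010 to get c = 111111110101010.


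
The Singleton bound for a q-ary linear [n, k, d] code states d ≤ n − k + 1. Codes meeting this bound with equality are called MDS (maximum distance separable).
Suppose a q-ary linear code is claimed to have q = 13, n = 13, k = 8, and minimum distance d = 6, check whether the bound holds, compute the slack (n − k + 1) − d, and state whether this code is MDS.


Singleton RHS = n − k + 1 = 6, slack = 0, bound satisfied, MDS.

Singleton bound: d ≤ n − k + 1.
Here n = 13, k = 8, so n − k + 1 = 6.
Given d = 6, check d ≤ 6: YES.
Slack = (n − k + 1) − d = 0.
The code is MDS (slack = 0).
Description: the claimed parameters are [13, 8, 6]_13; such a code would be MDS (meets Singleton bound).


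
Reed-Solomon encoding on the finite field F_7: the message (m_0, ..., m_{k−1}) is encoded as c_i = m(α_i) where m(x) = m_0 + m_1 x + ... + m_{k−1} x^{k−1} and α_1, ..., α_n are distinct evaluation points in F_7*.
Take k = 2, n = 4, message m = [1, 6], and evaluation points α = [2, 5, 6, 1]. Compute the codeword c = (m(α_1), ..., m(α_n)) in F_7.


c = [6, 3, 2, 0]

Message polynomial: m(x) = 1 + 6·x (mod 7).
For each evaluation point α_i, compute m(α_i) mod 7:
  α_1 = 2: Horner steps 6 → 6, so m(2) = 6.
  α_2 = 5: Horner steps 6 → 3, so m(5) = 3.
  α_3 = 6: Horner steps 6 → 2, so m(6) = 2.
  α_4 = 1: Horner steps 6 → 0, so m(1) = 0.
Codeword c = [6, 3, 2, 0] ∈ F_7^4.


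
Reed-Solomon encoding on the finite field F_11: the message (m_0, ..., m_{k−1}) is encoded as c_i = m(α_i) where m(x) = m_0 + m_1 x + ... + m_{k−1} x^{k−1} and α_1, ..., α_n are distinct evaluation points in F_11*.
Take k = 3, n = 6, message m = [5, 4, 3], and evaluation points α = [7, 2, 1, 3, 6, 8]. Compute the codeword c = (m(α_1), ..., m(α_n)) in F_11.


c = [4, 3, 1, 0, 5, 9]

Message polynomial: m(x) = 5 + 4·x + 3·x^2 (mod 11).
For each evaluation point α_i, compute m(α_i) mod 11:
  α_1 = 7: Horner steps 3 → 3 → 4, so m(7) = 4.
  α_2 = 2: Horner steps 3 → 10 → 3, so m(2) = 3.
  α_3 = 1: Horner steps 3 → 7 → 1, so m(1) = 1.
  α_4 = 3: Horner steps 3 → 2 → 0, so m(3) = 0.
  α_5 = 6: Horner steps 3 → 0 → 5, so m(6) = 5.
  α_6 = 8: Horner steps 3 → 6 → 9, so m(8) = 9.
Codeword c = [4, 3, 1, 0, 5, 9] ∈ F_11^6.


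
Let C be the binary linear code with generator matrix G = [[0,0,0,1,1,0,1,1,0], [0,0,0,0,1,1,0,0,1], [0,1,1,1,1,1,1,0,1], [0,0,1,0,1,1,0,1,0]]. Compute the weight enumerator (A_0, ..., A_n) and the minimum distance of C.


Weight distribution: A_0 = 1, A_2 = 1, A_3 = 3, A_4 = 5, A_5 = 4, A_6 = 1, A_7 = 1. Minimum distance d = 2.

Enumerate all 2^4 = 16 messages m ∈ F_2^4.
For each, compute codeword c = mG in F_2^9, then tally its weight.
  m = 0000 → c = 000000000, weight = 0.
  m = 1000 → c = 000110110, weight = 4.
  m = 0100 → c = 000011001, weight = 3.
  m = 1100 → c = 000101111, weight = 5.
  m = 0010 → c = 011111101, weight = 7.
  m = 1010 → c = 011001011, weight = 5.
  m = 0110 → c = 011100100, weight = 4.
  m = 1110 → c = 011010010, weight = 4.
  m = 0001 → c = 001011010, weight = 4.
  m = 1001 → c = 001101100, weight = 4.
  m = 0101 → c = 001000011, weight = 3.
  m = 1101 → c = 001110101, weight = 5.
  m = 0011 → c = 010100111, weight = 5.
  m = 1011 → c = 010010001, weight = 3.
  m = 0111 → c = 010111110, weight = 6.
  m = 1111 → c = 010001000, weight = 2.
Tally weights:
  weight 0: 1 codewords.
  weight 2: 1 codewords.
  weight 3: 3 codewords.
  weight 4: 5 codewords.
  weight 5: 4 codewords.
  weight 6: 1 codewords.
  weight 7: 1 codewords.
Minimum distance d = smallest w > 0 with A_w > 0 = 2.
Sanity: Σ A_w = 16 = 2^4 = 16 ✓.


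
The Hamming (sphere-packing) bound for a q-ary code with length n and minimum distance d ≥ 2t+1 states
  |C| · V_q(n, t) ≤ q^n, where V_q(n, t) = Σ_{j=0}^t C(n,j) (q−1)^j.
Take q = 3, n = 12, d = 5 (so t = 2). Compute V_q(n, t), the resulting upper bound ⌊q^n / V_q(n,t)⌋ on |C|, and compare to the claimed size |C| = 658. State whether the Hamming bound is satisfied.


V_q(n, t) = 289, q^n = 531441, Hamming bound = 1838, |C| = 658 ≤ bound (satisfied).

Step 1: Compute V_q(n, t) = Σ_{j=0}^2 C(n, j) (q−1)^j.
  j = 0: C(12,0)·(2)^0 = 1·1 = 1.
  j = 1: C(12,1)·(2)^1 = 12·2 = 24.
  j = 2: C(12,2)·(2)^2 = 66·4 = 264.
  V_q(n, t) = 1 + 24 + 264 = 289.
Step 2: q^n = 3^12 = 531441.
Step 3: Hamming bound ⌊q^n / V_q(n,t)⌋ = ⌊531441/289⌋ = 1838.
Step 4: Compare |C| = 658 to 1838: satisfied.
The claimed |C| lies below the Hamming bound.


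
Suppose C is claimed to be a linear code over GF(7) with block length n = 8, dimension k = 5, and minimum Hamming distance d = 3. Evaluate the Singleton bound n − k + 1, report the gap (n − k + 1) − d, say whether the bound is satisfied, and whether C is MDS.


Singleton RHS = n − k + 1 = 4, slack = 1, bound satisfied, not MDS.

Singleton bound: d ≤ n − k + 1.
Here n = 8, k = 5, so n − k + 1 = 4.
Given d = 3, check d ≤ 4: YES.
Slack = (n − k + 1) − d = 1.
The code is NOT MDS (slack = 1 > 0).
Description: the claimed parameters are [8, 5, 3]_7; such a code would be non-MDS.
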